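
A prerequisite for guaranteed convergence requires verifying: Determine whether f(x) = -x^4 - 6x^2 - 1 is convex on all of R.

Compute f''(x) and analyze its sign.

f(x) = -x^4 - 6x^2 - 1
f'(x) = -4x^3 + -12x
f''(x) = -12x^2 + -12
f''(x) = -12x^2 + -12 <= -12 < 0 for all x
Therefore, f is concave on R.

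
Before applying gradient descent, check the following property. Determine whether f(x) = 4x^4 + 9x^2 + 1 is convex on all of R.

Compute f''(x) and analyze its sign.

f(x) = 4x^4 + 9x^2 + 1
f'(x) = 16x^3 + 18x
f''(x) = 48x^2 + 18
f''(x) = 48x^2 + 18 >= 18 > 0 for all x
Therefore, f is convex on R.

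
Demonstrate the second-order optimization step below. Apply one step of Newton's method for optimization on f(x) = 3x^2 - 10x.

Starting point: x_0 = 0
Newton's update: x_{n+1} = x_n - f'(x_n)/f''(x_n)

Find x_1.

f(x) = 3x^2 - 10x
f'(x) = 6x + (-10), f''(x) = 6
Newton step: x_1 = x_0 - f'(x_0)/f''(x_0)
f'(0) = -10
x_1 = 0 - -10/6 = 5/3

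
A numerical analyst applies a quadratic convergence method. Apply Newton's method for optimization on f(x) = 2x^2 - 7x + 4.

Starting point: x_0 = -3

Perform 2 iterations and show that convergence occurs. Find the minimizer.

f(x) = 2x^2 - 7x + 4, f'(x) = 4x + (-7), f''(x) = 4
Step 1: f'(-3) = -19, x_1 = -3 - -19/4 = 7/4
Step 2: f'(7/4) = 0, x_2 = 7/4 (converged)
Newton's method converges in 1 step for quadratics.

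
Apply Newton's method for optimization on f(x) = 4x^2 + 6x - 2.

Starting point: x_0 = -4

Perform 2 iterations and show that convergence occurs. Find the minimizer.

f(x) = 4x^2 + 6x - 2, f'(x) = 8x + (6), f''(x) = 8
Step 1: f'(-4) = -26, x_1 = -4 - -26/8 = -3/4
Step 2: f'(-3/4) = 0, x_2 = -3/4 (converged)
Newton's method converges in 1 step for quadratics.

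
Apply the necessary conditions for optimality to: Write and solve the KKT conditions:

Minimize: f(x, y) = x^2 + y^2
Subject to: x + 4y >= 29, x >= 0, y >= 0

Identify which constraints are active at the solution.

KKT conditions for min x^2 + y^2 s.t. 1x + 4y >= 29, x >= 0, y >= 0:
Stationarity: 2x = mu*1 + mu_x, 2y = mu*4 + mu_y, with mu, mu_x, mu_y >= 0
Complementary slackness: mu*(x + 4y - 29) = 0, mu_x*x = 0, mu_y*y = 0
(0, 0) is infeasible (1*0 + 4*0 < 29), so if mu = 0 stationarity would force x = mu_x/2 >= 0, y = mu_y/2 >= 0 with mu_x*x = mu_y*y = 0, i.e. x = y = 0: contradiction. Hence mu > 0 and x + 4y = 29 is active.
Try x > 0, y > 0 (so mu_x = mu_y = 0): x = 1*mu/2, y = 4*mu/2
Substitute: 1*(1*mu/2) + 4*(4*mu/2) = 29
  mu*17/2 = 29 => mu = 58/17
x* = 29/17 > 0, y* = 116/17 > 0, consistent with mu_x = mu_y = 0.
f is convex and the constraints are linear, so this KKT point is the global minimum.
f* = 841/17
Active constraints: x + 4y >= 29 (holds with equality, mu = 58/17 > 0); x >= 0 and y >= 0 are inactive (mu_x = mu_y = 0).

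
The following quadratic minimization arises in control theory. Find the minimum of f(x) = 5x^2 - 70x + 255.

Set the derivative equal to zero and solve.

f(x) = 5x^2 - 70x + 255
f'(x) = 10x + (-70) = 0
x = 70/10 = 7
f(7) = 10
Since f''(x) = 10 > 0, this is a minimum.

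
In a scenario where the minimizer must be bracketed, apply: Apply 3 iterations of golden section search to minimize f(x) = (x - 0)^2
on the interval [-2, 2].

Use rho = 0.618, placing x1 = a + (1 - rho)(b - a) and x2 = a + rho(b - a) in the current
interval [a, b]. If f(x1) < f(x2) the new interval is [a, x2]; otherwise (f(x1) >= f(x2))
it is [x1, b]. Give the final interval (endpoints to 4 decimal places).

Golden section search for min of f(x) = (x - 0)^2 on [-2, 2].
Each step: x1 = a + (1 - rho)(b - a), x2 = a + rho(b - a); if f(x1) < f(x2) keep [a, x2], otherwise keep [x1, b].
Step 1: [-2.0000, 2.0000], x1=-0.4720 (f=0.2228), x2=0.4720 (f=0.2228); f(x1) = f(x2) (tie, not '<') => keep [-0.4720, 2.0000]
Step 2: [-0.4720, 2.0000], x1=0.4723 (f=0.2231), x2=1.0557 (f=1.1145); f(x1) < f(x2) => keep [-0.4720, 1.0557]
Step 3: [-0.4720, 1.0557], x1=0.1116 (f=0.0125), x2=0.4721 (f=0.2229); f(x1) < f(x2) => keep [-0.4720, 0.4721]
Final interval: [-0.4720, 0.4721]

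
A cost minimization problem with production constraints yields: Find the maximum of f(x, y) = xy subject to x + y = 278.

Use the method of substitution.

Substitute y = 278 - x into f(x,y) = xy:
g(x) = x(278 - x) = 278x - x^2
g'(x) = 278 - 2x = 0  =>  x = 139
y = 278 - 139 = 139
Maximum value = 139 * 139 = 19321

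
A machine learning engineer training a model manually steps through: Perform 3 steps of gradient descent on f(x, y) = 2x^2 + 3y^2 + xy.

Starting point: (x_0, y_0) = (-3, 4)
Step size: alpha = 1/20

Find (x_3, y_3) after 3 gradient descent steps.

f(x,y) = 2x^2 + 3y^2 + xy
grad_x = 4x + 1y, grad_y = 6y + 1x
Step 1: grad = (-8, 21), (-13/5, 59/20)
Step 2: grad = (-149/20, 151/10), (-891/400, 439/200)
Step 3: grad = (-1343/200, 4377/400), (-7567/4000, 13183/8000)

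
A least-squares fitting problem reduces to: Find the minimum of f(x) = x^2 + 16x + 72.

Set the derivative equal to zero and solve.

f(x) = x^2 + 16x + 72
f'(x) = 2x + (16) = 0
x = -16/2 = -8
f(-8) = 8
Since f''(x) = 2 > 0, this is a minimum.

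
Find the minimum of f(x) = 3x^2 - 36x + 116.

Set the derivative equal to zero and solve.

f(x) = 3x^2 - 36x + 116
f'(x) = 6x + (-36) = 0
x = 36/6 = 6
f(6) = 8
Since f''(x) = 6 > 0, this is a minimum.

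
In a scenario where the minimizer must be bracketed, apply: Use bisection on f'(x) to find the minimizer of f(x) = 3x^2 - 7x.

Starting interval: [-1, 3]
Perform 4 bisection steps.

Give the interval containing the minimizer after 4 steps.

Finding critical point of f(x) = 3x^2 - 7x using bisection on f'(x) = 6x + -7.
f'(x) = 0 when x = 7/6.
Starting interval: [-1, 3]
Step 1: mid = 1, f'(mid) = -1, new interval = [1, 3]
Step 2: mid = 2, f'(mid) = 5, new interval = [1, 2]
Step 3: mid = 3/2, f'(mid) = 2, new interval = [1, 3/2]
Step 4: mid = 5/4, f'(mid) = 1/2, new interval = [1, 5/4]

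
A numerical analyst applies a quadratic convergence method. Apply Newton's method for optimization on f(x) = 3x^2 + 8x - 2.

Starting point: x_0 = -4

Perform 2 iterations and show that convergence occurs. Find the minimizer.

f(x) = 3x^2 + 8x - 2, f'(x) = 6x + (8), f''(x) = 6
Step 1: f'(-4) = -16, x_1 = -4 - -16/6 = -4/3
Step 2: f'(-4/3) = 0, x_2 = -4/3 (converged)
Newton's method converges in 1 step for quadratics.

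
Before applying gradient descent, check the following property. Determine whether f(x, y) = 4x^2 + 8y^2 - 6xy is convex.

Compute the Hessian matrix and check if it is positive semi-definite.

f(x,y) = 4x^2 + 8y^2 - 6xy
Hessian H = [[8, -6], [-6, 16]]
trace(H) = 24, det(H) = 92
Eigenvalues: (24 +/- sqrt(208)) / 2 = 19.21, 4.789
Since both eigenvalues > 0, f is convex.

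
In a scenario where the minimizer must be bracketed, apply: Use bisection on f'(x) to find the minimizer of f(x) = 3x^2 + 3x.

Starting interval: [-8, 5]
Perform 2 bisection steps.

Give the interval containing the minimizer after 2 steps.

Finding critical point of f(x) = 3x^2 + 3x using bisection on f'(x) = 6x + 3.
f'(x) = 0 when x = -1/2.
Starting interval: [-8, 5]
Step 1: mid = -3/2, f'(mid) = -6, new interval = [-3/2, 5]
Step 2: mid = 7/4, f'(mid) = 27/2, new interval = [-3/2, 7/4]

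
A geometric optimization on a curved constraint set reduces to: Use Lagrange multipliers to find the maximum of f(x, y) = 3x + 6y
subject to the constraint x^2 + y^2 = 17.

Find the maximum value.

Set up Lagrange conditions: grad f = lambda * grad g
  3 = 2*lambda*x
  6 = 2*lambda*y
From these: x/y = 3/6, so x = 3t, y = 6t for some t.
Substitute into constraint: (3t)^2 + (6t)^2 = 17
  t^2 * 45 = 17
  t = sqrt(17/45)
Maximum = 3*x + 6*y = (3^2 + 6^2)*t = 45 * sqrt(17/45) = sqrt(765)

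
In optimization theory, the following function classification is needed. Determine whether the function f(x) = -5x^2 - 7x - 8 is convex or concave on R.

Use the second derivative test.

f(x) = -5x^2 - 7x - 8
f'(x) = -10x - 7
f''(x) = -10
Since f''(x) = -10 < 0 for all x, f is concave on R.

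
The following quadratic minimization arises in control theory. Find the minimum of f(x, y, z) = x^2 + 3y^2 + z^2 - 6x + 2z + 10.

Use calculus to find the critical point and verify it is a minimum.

f(x,y,z) = x^2 + 3y^2 + z^2 - 6x + 2z + 10
df/dx = 2x + (-6) = 0 => x = 3
df/dy = 6y + (0) = 0 => y = 0
df/dz = 2z + (2) = 0 => z = -1
f(3,0,-1) = 1*(3)^2 + 3*(0)^2 + 1*(-1)^2 + -6*(3) + 2*(-1) + 10 = 0
Hessian is diagonal with entries 2, 6, 2 > 0, confirmed minimum.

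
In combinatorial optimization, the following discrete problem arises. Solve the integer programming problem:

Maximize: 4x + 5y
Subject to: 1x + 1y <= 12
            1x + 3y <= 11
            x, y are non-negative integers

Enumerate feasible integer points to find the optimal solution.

Constraint 1: 1x + 1y <= 12
Constraint 2: 1x + 3y <= 11
Feasible x range (need y >= 0): 0 <= x <= min(12/1, 11/1) => x in {0, ..., 11}.
Enumerate feasible integer points row by row (the coefficient of y is 5 > 0, so for each x the largest feasible y gives the best value):
  x = 0: y <= min((12 - 1*0)/1, (11 - 1*0)/3) => y in {0, ..., 3}; best 4*0 + 5*3 = 15
  x = 1: y <= min((12 - 1*1)/1, (11 - 1*1)/3) => y in {0, ..., 3}; best 4*1 + 5*3 = 19
  x = 2: y <= min((12 - 1*2)/1, (11 - 1*2)/3) => y in {0, ..., 3}; best 4*2 + 5*3 = 23
  x = 3: y <= min((12 - 1*3)/1, (11 - 1*3)/3) => y in {0, ..., 2}; best 4*3 + 5*2 = 22
  x = 4: y <= min((12 - 1*4)/1, (11 - 1*4)/3) => y in {0, ..., 2}; best 4*4 + 5*2 = 26
  x = 5: y <= min((12 - 1*5)/1, (11 - 1*5)/3) => y in {0, ..., 2}; best 4*5 + 5*2 = 30
  x = 6: y <= min((12 - 1*6)/1, (11 - 1*6)/3) => y in {0, ..., 1}; best 4*6 + 5*1 = 29
  x = 7: y <= min((12 - 1*7)/1, (11 - 1*7)/3) => y in {0, ..., 1}; best 4*7 + 5*1 = 33
  x = 8: y <= min((12 - 1*8)/1, (11 - 1*8)/3) => y in {0, ..., 1}; best 4*8 + 5*1 = 37
  x = 9: y <= min((12 - 1*9)/1, (11 - 1*9)/3) => y in {0}; best 4*9 + 5*0 = 36
  x = 10: y <= min((12 - 1*10)/1, (11 - 1*10)/3) => y in {0}; best 4*10 + 5*0 = 40
  x = 11: y <= min((12 - 1*11)/1, (11 - 1*11)/3) => y in {0}; best 4*11 + 5*0 = 44
The maximum 4x + 5y = 44 is achieved at x = 11, y = 0.
Check: 1*11 + 1*0 = 11 <= 12 and 1*11 + 3*0 = 11 <= 11.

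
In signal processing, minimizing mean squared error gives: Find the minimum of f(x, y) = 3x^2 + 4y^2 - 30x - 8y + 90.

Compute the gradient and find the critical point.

f(x,y) = 3x^2 + 4y^2 - 30x - 8y + 90
df/dx = 6x + (-30) = 0  =>  x = 5
df/dy = 8y + (-8) = 0  =>  y = 1
f(5, 1) = 3*(5)^2 + 4*(1)^2 + -30*(5) + -8*(1) + 90 = 11
Hessian is diagonal with entries 6, 8 > 0, so this is a minimum.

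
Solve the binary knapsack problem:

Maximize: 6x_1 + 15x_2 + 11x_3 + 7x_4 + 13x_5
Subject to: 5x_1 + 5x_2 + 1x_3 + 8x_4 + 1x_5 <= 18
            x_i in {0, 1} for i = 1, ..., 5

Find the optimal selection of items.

Items: item 1 (v=6, w=5), item 2 (v=15, w=5), item 3 (v=11, w=1), item 4 (v=7, w=8), item 5 (v=13, w=1)
Capacity: 18
Checking all 32 subsets (w = total weight, v = total value):
  {}: w = 0, v = 0
  {1}: w = 5, v = 6
  {2}: w = 5, v = 15
  {3}: w = 1, v = 11
  {4}: w = 8, v = 7
  {5}: w = 1, v = 13
  {1, 2}: w = 10, v = 21
  {1, 3}: w = 6, v = 17
  {1, 4}: w = 13, v = 13
  {1, 5}: w = 6, v = 19
  {2, 3}: w = 6, v = 26
  {2, 4}: w = 13, v = 22
  {2, 5}: w = 6, v = 28
  {3, 4}: w = 9, v = 18
  {3, 5}: w = 2, v = 24
  {4, 5}: w = 9, v = 20
  {1, 2, 3}: w = 11, v = 32
  {1, 2, 4}: w = 18, v = 28
  {1, 2, 5}: w = 11, v = 34
  {1, 3, 4}: w = 14, v = 24
  {1, 3, 5}: w = 7, v = 30
  {1, 4, 5}: w = 14, v = 26
  {2, 3, 4}: w = 14, v = 33
  {2, 3, 5}: w = 7, v = 39
  {2, 4, 5}: w = 14, v = 35
  {3, 4, 5}: w = 10, v = 31
  {1, 2, 3, 4}: w = 19 > 18, infeasible
  {1, 2, 3, 5}: w = 12, v = 45
  {1, 2, 4, 5}: w = 19 > 18, infeasible
  {1, 3, 4, 5}: w = 15, v = 37
  {2, 3, 4, 5}: w = 15, v = 46
  {1, 2, 3, 4, 5}: w = 20 > 18, infeasible
Best feasible subset: items [2, 3, 4, 5]
Total weight: 15 <= 18, total value: 46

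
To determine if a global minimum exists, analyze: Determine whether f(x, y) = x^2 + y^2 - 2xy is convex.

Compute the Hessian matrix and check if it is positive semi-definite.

f(x,y) = x^2 + y^2 - 2xy
Hessian H = [[2, -2], [-2, 2]]
trace(H) = 4, det(H) = 0
Eigenvalues: (4 +/- sqrt(16)) / 2 = 4, 0
Since both eigenvalues >= 0, f is convex.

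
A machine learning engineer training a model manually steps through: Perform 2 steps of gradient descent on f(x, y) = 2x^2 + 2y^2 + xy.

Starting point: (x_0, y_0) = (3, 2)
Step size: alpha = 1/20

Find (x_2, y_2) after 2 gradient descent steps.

f(x,y) = 2x^2 + 2y^2 + xy
grad_x = 4x + 1y, grad_y = 4y + 1x
Step 1: grad = (14, 11), (23/10, 29/20)
Step 2: grad = (213/20, 81/10), (707/400, 209/200)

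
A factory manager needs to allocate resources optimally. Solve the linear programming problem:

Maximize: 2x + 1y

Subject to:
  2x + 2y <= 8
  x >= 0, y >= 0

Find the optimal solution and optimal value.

The feasible region has vertices at [(0, 0), (4, 0), (0, 4)].
Checking objective 2x + 1y at each vertex:
  (0, 0): 2*0 + 1*0 = 0
  (4, 0): 2*4 + 1*0 = 8
  (0, 4): 2*0 + 1*4 = 4
Maximum is 8 at (4, 0).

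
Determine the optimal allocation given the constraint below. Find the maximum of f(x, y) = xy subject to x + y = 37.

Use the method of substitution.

Substitute y = 37 - x into f(x,y) = xy:
g(x) = x(37 - x) = 37x - x^2
g'(x) = 37 - 2x = 0  =>  x = 37/2
y = 37 - 37/2 = 37/2
Maximum value = (37/2) * (37/2) = 1369/4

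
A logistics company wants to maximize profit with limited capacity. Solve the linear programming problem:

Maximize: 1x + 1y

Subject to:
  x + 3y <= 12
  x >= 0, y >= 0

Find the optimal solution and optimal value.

The feasible region has vertices at [(0, 0), (12, 0), (0, 4)].
Checking objective 1x + 1y at each vertex:
  (0, 0): 1*0 + 1*0 = 0
  (12, 0): 1*12 + 1*0 = 12
  (0, 4): 1*0 + 1*4 = 4
Maximum is 12 at (12, 0).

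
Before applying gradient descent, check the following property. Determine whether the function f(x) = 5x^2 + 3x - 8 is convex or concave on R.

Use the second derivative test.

f(x) = 5x^2 + 3x - 8
f'(x) = 10x + 3
f''(x) = 10
Since f''(x) = 10 > 0 for all x, f is convex on R.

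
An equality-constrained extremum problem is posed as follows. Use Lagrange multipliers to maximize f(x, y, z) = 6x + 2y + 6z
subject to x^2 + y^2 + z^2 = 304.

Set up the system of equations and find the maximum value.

Lagrange conditions: 6 = 2*lambda*x, 2 = 2*lambda*y, 6 = 2*lambda*z
So x:6 = y:2 = z:6, i.e. x = 6t, y = 2t, z = 6t
Constraint: t^2*(6^2 + 2^2 + 6^2) = 304
  t^2 * 76 = 304  =>  t = sqrt(4)
Maximum = 6*6t + 2*2t + 6*6t = 76*sqrt(4) = 152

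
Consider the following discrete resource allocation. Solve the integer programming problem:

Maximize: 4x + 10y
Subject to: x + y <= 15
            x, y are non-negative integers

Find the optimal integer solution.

Objective: 4x + 10y, constraint: x + y <= 15
Coefficient of y is 10 > coefficient of x is 4, so allocate the entire budget to y.
Optimal: x = 0, y = 15, value = 150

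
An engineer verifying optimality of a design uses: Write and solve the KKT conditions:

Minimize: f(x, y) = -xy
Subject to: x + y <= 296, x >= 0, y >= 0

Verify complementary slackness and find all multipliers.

Problem: min -xy s.t. x + y <= 296 (multiplier lambda), x >= 0 (mu_x), y >= 0 (mu_y)
KKT stationarity: -y + lambda - mu_x = 0, -x + lambda - mu_y = 0, with lambda, mu_x, mu_y >= 0
Complementary slackness: lambda*(x + y - 296) = 0, mu_x*x = 0, mu_y*y = 0
If lambda = 0: y = -mu_x <= 0 and x = -mu_y <= 0 force x = y = 0 with f = 0; but x = y = 148 is feasible with f = -21904 < 0, so this is not the minimum. Hence lambda > 0 and x + y = 296.
Try x > 0, y > 0 (so mu_x = mu_y = 0): y = lambda, x = lambda => x = y = lambda
x + y = 296 => 2*lambda = 296 => lambda = 148
x* = y* = 148 > 0, consistent with mu_x = mu_y = 0.
(Any feasible point with x = 0 or y = 0 has f = 0 > -21904, so the minimum is not on those boundaries.)
min(-xy) = -21904 (i.e. max xy = 21904)
Multipliers: lambda = 148, mu_x = 0, mu_y = 0
Complementary slackness: lambda*(x + y - 296) = 148*(148 + 148 - 296) = 0, mu_x*x = 0*148 = 0, mu_y*y = 0*148 = 0. Satisfied.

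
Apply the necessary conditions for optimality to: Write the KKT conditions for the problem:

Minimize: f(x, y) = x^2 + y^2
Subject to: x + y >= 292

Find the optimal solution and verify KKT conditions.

KKT conditions for min x^2 + y^2 s.t. x + y >= 292:
Stationarity: 2x = mu, 2y = mu
So x = y = mu/2.
Complementary slackness: mu*(x + y - 292) = 0
Primal feasibility: x + y >= 292; dual feasibility: mu >= 0
If mu = 0 then x = y = 0, but 0 + 0 < 292 is infeasible, so the constraint is active.
Constraint active: x + y = 2*(mu/2) = 292 => mu = 292
x = y = 146, f = 42632
Verify: stationarity 2*146 = 292 = mu; primal 146 + 146 = 292 >= 292; dual mu = 292 >= 0; complementary slackness 292*(292 - 292) = 0. All KKT conditions hold.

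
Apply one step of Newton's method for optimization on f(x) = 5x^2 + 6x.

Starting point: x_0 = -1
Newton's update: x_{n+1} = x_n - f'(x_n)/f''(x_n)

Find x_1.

f(x) = 5x^2 + 6x
f'(x) = 10x + (6), f''(x) = 10
Newton step: x_1 = x_0 - f'(x_0)/f''(x_0)
f'(-1) = -4
x_1 = -1 - -4/10 = -3/5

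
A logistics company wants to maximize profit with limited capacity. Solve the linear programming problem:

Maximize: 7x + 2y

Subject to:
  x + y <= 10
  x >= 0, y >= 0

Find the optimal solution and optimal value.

The feasible region has vertices at [(0, 0), (10, 0), (0, 10)].
Checking objective 7x + 2y at each vertex:
  (0, 0): 7*0 + 2*0 = 0
  (10, 0): 7*10 + 2*0 = 70
  (0, 10): 7*0 + 2*10 = 20
Maximum is 70 at (10, 0).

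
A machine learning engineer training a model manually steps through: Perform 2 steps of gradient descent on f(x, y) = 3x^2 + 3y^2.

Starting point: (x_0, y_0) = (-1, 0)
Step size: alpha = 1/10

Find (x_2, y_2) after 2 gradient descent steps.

f(x,y) = 3x^2 + 3y^2
grad_x = 6x + 0y, grad_y = 6y + 0x
Step 1: grad = (-6, 0), (-2/5, 0)
Step 2: grad = (-12/5, 0), (-4/25, 0)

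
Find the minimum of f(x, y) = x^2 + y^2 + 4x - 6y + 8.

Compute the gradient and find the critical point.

f(x,y) = x^2 + y^2 + 4x - 6y + 8
df/dx = 2x + (4) = 0  =>  x = -2
df/dy = 2y + (-6) = 0  =>  y = 3
f(-2, 3) = 1*(-2)^2 + 1*(3)^2 + 4*(-2) + -6*(3) + 8 = -5
Hessian is diagonal with entries 2, 2 > 0, so this is a minimum.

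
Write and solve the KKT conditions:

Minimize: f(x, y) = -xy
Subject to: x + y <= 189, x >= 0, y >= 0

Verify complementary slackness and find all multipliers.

Problem: min -xy s.t. x + y <= 189 (multiplier lambda), x >= 0 (mu_x), y >= 0 (mu_y)
KKT stationarity: -y + lambda - mu_x = 0, -x + lambda - mu_y = 0, with lambda, mu_x, mu_y >= 0
Complementary slackness: lambda*(x + y - 189) = 0, mu_x*x = 0, mu_y*y = 0
If lambda = 0: y = -mu_x <= 0 and x = -mu_y <= 0 force x = y = 0 with f = 0; but x = y = 189/2 is feasible with f = -35721/4 < 0, so this is not the minimum. Hence lambda > 0 and x + y = 189.
Try x > 0, y > 0 (so mu_x = mu_y = 0): y = lambda, x = lambda => x = y = lambda
x + y = 189 => 2*lambda = 189 => lambda = 189/2
x* = y* = 189/2 > 0, consistent with mu_x = mu_y = 0.
(Any feasible point with x = 0 or y = 0 has f = 0 > -35721/4, so the minimum is not on those boundaries.)
min(-xy) = -35721/4 (i.e. max xy = 35721/4)
Multipliers: lambda = 189/2, mu_x = 0, mu_y = 0
Complementary slackness: lambda*(x + y - 189) = 189/2*(189/2 + 189/2 - 189) = 0, mu_x*x = 0*189/2 = 0, mu_y*y = 0*189/2 = 0. Satisfied.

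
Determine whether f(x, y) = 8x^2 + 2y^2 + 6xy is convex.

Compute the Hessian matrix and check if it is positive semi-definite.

f(x,y) = 8x^2 + 2y^2 + 6xy
Hessian H = [[16, 6], [6, 4]]
trace(H) = 20, det(H) = 28
Eigenvalues: (20 +/- sqrt(288)) / 2 = 18.49, 1.515
Since both eigenvalues > 0, f is convex.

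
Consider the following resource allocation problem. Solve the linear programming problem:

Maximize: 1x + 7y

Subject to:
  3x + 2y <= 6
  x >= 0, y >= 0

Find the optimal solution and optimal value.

The feasible region has vertices at [(0, 0), (2, 0), (0, 3)].
Checking objective 1x + 7y at each vertex:
  (0, 0): 1*0 + 7*0 = 0
  (2, 0): 1*2 + 7*0 = 2
  (0, 3): 1*0 + 7*3 = 21
Maximum is 21 at (0, 3).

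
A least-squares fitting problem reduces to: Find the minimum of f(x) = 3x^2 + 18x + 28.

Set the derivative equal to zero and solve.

f(x) = 3x^2 + 18x + 28
f'(x) = 6x + (18) = 0
x = -18/6 = -3
f(-3) = 1
Since f''(x) = 6 > 0, this is a minimum.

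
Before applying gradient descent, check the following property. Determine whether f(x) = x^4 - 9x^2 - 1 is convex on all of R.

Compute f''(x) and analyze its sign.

f(x) = x^4 - 9x^2 - 1
f'(x) = 4x^3 + -18x
f''(x) = 12x^2 + -18
f''(0) = -18 < 0, so not convex near x = 0
Therefore, f is not globally convex on R.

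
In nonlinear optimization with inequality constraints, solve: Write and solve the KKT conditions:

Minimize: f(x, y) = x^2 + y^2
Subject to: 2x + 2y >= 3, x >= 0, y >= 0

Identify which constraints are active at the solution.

KKT conditions for min x^2 + y^2 s.t. 2x + 2y >= 3, x >= 0, y >= 0:
Stationarity: 2x = mu*2 + mu_x, 2y = mu*2 + mu_y, with mu, mu_x, mu_y >= 0
Complementary slackness: mu*(2x + 2y - 3) = 0, mu_x*x = 0, mu_y*y = 0
(0, 0) is infeasible (2*0 + 2*0 < 3), so if mu = 0 stationarity would force x = mu_x/2 >= 0, y = mu_y/2 >= 0 with mu_x*x = mu_y*y = 0, i.e. x = y = 0: contradiction. Hence mu > 0 and 2x + 2y = 3 is active.
Try x > 0, y > 0 (so mu_x = mu_y = 0): x = 2*mu/2, y = 2*mu/2
Substitute: 2*(2*mu/2) + 2*(2*mu/2) = 3
  mu*8/2 = 3 => mu = 3/4
x* = 3/4 > 0, y* = 3/4 > 0, consistent with mu_x = mu_y = 0.
f is convex and the constraints are linear, so this KKT point is the global minimum.
f* = 9/8
Active constraints: 2x + 2y >= 3 (holds with equality, mu = 3/4 > 0); x >= 0 and y >= 0 are inactive (mu_x = mu_y = 0).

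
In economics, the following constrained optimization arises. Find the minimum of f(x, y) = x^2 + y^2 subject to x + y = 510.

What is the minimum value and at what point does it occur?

Substitute y = 510 - x into f(x,y) = x^2 + y^2:
g(x) = x^2 + (510 - x)^2 = 2x^2 - 1020x + 260100
g'(x) = 4x - 1020 = 0  =>  x = 255
y = 510 - 255 = 255
Minimum value = 255^2 + 255^2 = 130050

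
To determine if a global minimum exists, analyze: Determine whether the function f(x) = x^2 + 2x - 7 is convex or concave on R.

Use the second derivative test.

f(x) = x^2 + 2x - 7
f'(x) = 2x + 2
f''(x) = 2
Since f''(x) = 2 > 0 for all x, f is convex on R.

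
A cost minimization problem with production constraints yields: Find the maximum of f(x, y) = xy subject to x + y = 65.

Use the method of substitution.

Substitute y = 65 - x into f(x,y) = xy:
g(x) = x(65 - x) = 65x - x^2
g'(x) = 65 - 2x = 0  =>  x = 65/2
y = 65 - 65/2 = 65/2
Maximum value = (65/2) * (65/2) = 4225/4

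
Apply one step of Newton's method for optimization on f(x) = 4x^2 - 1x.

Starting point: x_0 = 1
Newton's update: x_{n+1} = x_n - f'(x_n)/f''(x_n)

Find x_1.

f(x) = 4x^2 - 1x
f'(x) = 8x + (-1), f''(x) = 8
Newton step: x_1 = x_0 - f'(x_0)/f''(x_0)
f'(1) = 7
x_1 = 1 - 7/8 = 1/8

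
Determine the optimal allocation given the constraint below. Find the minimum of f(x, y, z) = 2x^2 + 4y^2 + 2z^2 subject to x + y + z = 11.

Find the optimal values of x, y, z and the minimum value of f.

Using Lagrange multipliers on f = 2x^2 + 4y^2 + 2z^2 with constraint x + y + z = 11:
Conditions: 2*2*x = lambda, 2*4*y = lambda, 2*2*z = lambda
So x = lambda/4, y = lambda/8, z = lambda/4
Substituting into constraint: lambda * (5/8) = 11
lambda = 88/5
x = 22/5, y = 11/5, z = 22/5
Minimum value = 484/5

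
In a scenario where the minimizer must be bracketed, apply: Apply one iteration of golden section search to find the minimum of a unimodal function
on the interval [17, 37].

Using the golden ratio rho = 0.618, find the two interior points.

Golden section search on [17, 37].
Golden ratio rho = 0.618 (approx).
Interior points:
  x_1 = 17 + (1-0.618)*20 = 24.6400
  x_2 = 17 + 0.618*20 = 29.3600
Compare f(x_1) and f(x_2) to determine which subinterval to keep.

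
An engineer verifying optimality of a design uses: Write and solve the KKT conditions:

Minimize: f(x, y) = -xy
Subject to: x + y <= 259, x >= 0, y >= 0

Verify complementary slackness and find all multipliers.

Problem: min -xy s.t. x + y <= 259 (multiplier lambda), x >= 0 (mu_x), y >= 0 (mu_y)
KKT stationarity: -y + lambda - mu_x = 0, -x + lambda - mu_y = 0, with lambda, mu_x, mu_y >= 0
Complementary slackness: lambda*(x + y - 259) = 0, mu_x*x = 0, mu_y*y = 0
If lambda = 0: y = -mu_x <= 0 and x = -mu_y <= 0 force x = y = 0 with f = 0; but x = y = 259/2 is feasible with f = -67081/4 < 0, so this is not the minimum. Hence lambda > 0 and x + y = 259.
Try x > 0, y > 0 (so mu_x = mu_y = 0): y = lambda, x = lambda => x = y = lambda
x + y = 259 => 2*lambda = 259 => lambda = 259/2
x* = y* = 259/2 > 0, consistent with mu_x = mu_y = 0.
(Any feasible point with x = 0 or y = 0 has f = 0 > -67081/4, so the minimum is not on those boundaries.)
min(-xy) = -67081/4 (i.e. max xy = 67081/4)
Multipliers: lambda = 259/2, mu_x = 0, mu_y = 0
Complementary slackness: lambda*(x + y - 259) = 259/2*(259/2 + 259/2 - 259) = 0, mu_x*x = 0*259/2 = 0, mu_y*y = 0*259/2 = 0. Satisfied.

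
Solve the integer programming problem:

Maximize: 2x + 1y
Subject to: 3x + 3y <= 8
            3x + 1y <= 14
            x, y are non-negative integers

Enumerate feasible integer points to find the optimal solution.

Constraint 1: 3x + 3y <= 8
Constraint 2: 3x + 1y <= 14
Feasible x range (need y >= 0): 0 <= x <= min(8/3, 14/3) => x in {0, ..., 2}.
Enumerate feasible integer points row by row (the coefficient of y is 1 > 0, so for each x the largest feasible y gives the best value):
  x = 0: y <= min((8 - 3*0)/3, (14 - 3*0)/1) => y in {0, ..., 2}; best 2*0 + 1*2 = 2
  x = 1: y <= min((8 - 3*1)/3, (14 - 3*1)/1) => y in {0, ..., 1}; best 2*1 + 1*1 = 3
  x = 2: y <= min((8 - 3*2)/3, (14 - 3*2)/1) => y in {0}; best 2*2 + 1*0 = 4
The maximum 2x + 1y = 4 is achieved at x = 2, y = 0.
Check: 3*2 + 3*0 = 6 <= 8 and 3*2 + 1*0 = 6 <= 14.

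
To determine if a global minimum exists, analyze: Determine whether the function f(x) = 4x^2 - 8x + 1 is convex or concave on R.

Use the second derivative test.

f(x) = 4x^2 - 8x + 1
f'(x) = 8x - 8
f''(x) = 8
Since f''(x) = 8 > 0 for all x, f is convex on R.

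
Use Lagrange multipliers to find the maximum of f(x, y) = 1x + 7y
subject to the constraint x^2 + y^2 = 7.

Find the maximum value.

Set up Lagrange conditions: grad f = lambda * grad g
  1 = 2*lambda*x
  7 = 2*lambda*y
From these: x/y = 1/7, so x = 1t, y = 7t for some t.
Substitute into constraint: (1t)^2 + (7t)^2 = 7
  t^2 * 50 = 7
  t = sqrt(7/50)
Maximum = 1*x + 7*y = (1^2 + 7^2)*t = 50 * sqrt(7/50) = sqrt(350)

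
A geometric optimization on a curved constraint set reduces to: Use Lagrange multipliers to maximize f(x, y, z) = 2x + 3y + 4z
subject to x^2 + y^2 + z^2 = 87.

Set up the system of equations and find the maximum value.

Lagrange conditions: 2 = 2*lambda*x, 3 = 2*lambda*y, 4 = 2*lambda*z
So x:2 = y:3 = z:4, i.e. x = 2t, y = 3t, z = 4t
Constraint: t^2*(2^2 + 3^2 + 4^2) = 87
  t^2 * 29 = 87  =>  t = sqrt(3)
Maximum = 2*2t + 3*3t + 4*4t = 29*sqrt(3) = sqrt(2523)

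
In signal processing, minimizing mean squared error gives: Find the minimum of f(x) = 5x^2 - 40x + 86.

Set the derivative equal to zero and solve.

f(x) = 5x^2 - 40x + 86
f'(x) = 10x + (-40) = 0
x = 40/10 = 4
f(4) = 6
Since f''(x) = 10 > 0, this is a minimum.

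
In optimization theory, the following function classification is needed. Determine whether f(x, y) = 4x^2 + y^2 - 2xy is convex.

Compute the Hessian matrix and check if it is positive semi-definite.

f(x,y) = 4x^2 + y^2 - 2xy
Hessian H = [[8, -2], [-2, 2]]
trace(H) = 10, det(H) = 12
Eigenvalues: (10 +/- sqrt(52)) / 2 = 8.606, 1.394
Since both eigenvalues > 0, f is convex.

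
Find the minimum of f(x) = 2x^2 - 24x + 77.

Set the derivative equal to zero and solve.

f(x) = 2x^2 - 24x + 77
f'(x) = 4x + (-24) = 0
x = 24/4 = 6
f(6) = 5
Since f''(x) = 4 > 0, this is a minimum.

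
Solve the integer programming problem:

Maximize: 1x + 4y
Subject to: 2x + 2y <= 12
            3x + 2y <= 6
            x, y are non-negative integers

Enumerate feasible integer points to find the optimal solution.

Constraint 1: 2x + 2y <= 12
Constraint 2: 3x + 2y <= 6
Feasible x range (need y >= 0): 0 <= x <= min(12/2, 6/3) => x in {0, ..., 2}.
Enumerate feasible integer points row by row (the coefficient of y is 4 > 0, so for each x the largest feasible y gives the best value):
  x = 0: y <= min((12 - 2*0)/2, (6 - 3*0)/2) => y in {0, ..., 3}; best 1*0 + 4*3 = 12
  x = 1: y <= min((12 - 2*1)/2, (6 - 3*1)/2) => y in {0, ..., 1}; best 1*1 + 4*1 = 5
  x = 2: y <= min((12 - 2*2)/2, (6 - 3*2)/2) => y in {0}; best 1*2 + 4*0 = 2
The maximum 1x + 4y = 12 is achieved at x = 0, y = 3.
Check: 2*0 + 2*3 = 6 <= 12 and 3*0 + 2*3 = 6 <= 6.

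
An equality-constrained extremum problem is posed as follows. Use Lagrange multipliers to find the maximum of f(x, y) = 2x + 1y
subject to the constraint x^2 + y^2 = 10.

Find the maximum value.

Set up Lagrange conditions: grad f = lambda * grad g
  2 = 2*lambda*x
  1 = 2*lambda*y
From these: x/y = 2/1, so x = 2t, y = 1t for some t.
Substitute into constraint: (2t)^2 + (1t)^2 = 10
  t^2 * 5 = 10
  t = sqrt(10/5)
Maximum = 2*x + 1*y = (2^2 + 1^2)*t = 5 * sqrt(10/5) = sqrt(50)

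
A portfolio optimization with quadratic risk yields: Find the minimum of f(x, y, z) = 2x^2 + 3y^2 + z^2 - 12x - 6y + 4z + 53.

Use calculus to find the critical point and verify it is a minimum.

f(x,y,z) = 2x^2 + 3y^2 + z^2 - 12x - 6y + 4z + 53
df/dx = 4x + (-12) = 0 => x = 3
df/dy = 6y + (-6) = 0 => y = 1
df/dz = 2z + (4) = 0 => z = -2
f(3,1,-2) = 2*(3)^2 + 3*(1)^2 + 1*(-2)^2 + -12*(3) + -6*(1) + 4*(-2) + 53 = 28
Hessian is diagonal with entries 4, 6, 2 > 0, confirmed minimum.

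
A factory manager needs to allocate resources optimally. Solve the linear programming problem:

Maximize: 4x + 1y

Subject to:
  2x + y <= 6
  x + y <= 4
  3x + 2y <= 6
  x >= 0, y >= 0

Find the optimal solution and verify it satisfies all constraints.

Feasible vertices: (0, 0), (0, 3), (2, 0)
Objective 4x + 1y at each vertex:
  (0, 0): 0
  (0, 3): 3
  (2, 0): 8
Maximum is 8 at (2, 0).
Verify constraints at (x, y) = (2, 0):
  2*2 + 1*0 = 4 <= 6
  1*2 + 1*0 = 2 <= 4
  3*2 + 2*0 = 6 <= 6 (active)
  x = 2 >= 0, y = 0 >= 0. All constraints satisfied.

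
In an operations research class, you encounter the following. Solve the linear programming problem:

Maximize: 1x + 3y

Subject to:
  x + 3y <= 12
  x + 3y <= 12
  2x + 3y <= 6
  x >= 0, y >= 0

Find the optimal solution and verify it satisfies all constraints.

Feasible vertices: (0, 0), (0, 2), (3, 0)
Objective 1x + 3y at each vertex:
  (0, 0): 0
  (0, 2): 6
  (3, 0): 3
Maximum is 6 at (0, 2).
Verify constraints at (x, y) = (0, 2):
  1*0 + 3*2 = 6 <= 12
  1*0 + 3*2 = 6 <= 12
  2*0 + 3*2 = 6 <= 6 (active)
  x = 0 >= 0, y = 2 >= 0. All constraints satisfied.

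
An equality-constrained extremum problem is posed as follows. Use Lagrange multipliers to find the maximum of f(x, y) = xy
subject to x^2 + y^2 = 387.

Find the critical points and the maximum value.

Lagrange conditions: y = 2*lambda*x and x = 2*lambda*y
If x = 0 then y = 0, violating the constraint, so x, y != 0.
Dividing: y/x = x/y => x^2 = y^2 => y = x or y = -x
Constraint: 2x^2 = 387 => x^2 = 387/2 => x = +/-sqrt(387/2)
Critical points: (sqrt(387/2), sqrt(387/2)), (-sqrt(387/2), -sqrt(387/2)), (sqrt(387/2), -sqrt(387/2)), (-sqrt(387/2), sqrt(387/2))
  y = x:  xy = x^2 = 387/2  at (sqrt(387/2), sqrt(387/2)) and (-sqrt(387/2), -sqrt(387/2))
  y = -x: xy = -x^2 = -387/2 at (sqrt(387/2), -sqrt(387/2)) and (-sqrt(387/2), sqrt(387/2))
Maximum xy = 387/2 at (sqrt(387/2), sqrt(387/2)) and (-sqrt(387/2), -sqrt(387/2))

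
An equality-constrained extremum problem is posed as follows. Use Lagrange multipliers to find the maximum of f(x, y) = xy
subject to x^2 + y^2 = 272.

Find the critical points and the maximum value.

Lagrange conditions: y = 2*lambda*x and x = 2*lambda*y
If x = 0 then y = 0, violating the constraint, so x, y != 0.
Dividing: y/x = x/y => x^2 = y^2 => y = x or y = -x
Constraint: 2x^2 = 272 => x^2 = 136 => x = +/-sqrt(136)
Critical points: (sqrt(136), sqrt(136)), (-sqrt(136), -sqrt(136)), (sqrt(136), -sqrt(136)), (-sqrt(136), sqrt(136))
  y = x:  xy = x^2 = 136  at (sqrt(136), sqrt(136)) and (-sqrt(136), -sqrt(136))
  y = -x: xy = -x^2 = -136 at (sqrt(136), -sqrt(136)) and (-sqrt(136), sqrt(136))
Maximum xy = 136 at (sqrt(136), sqrt(136)) and (-sqrt(136), -sqrt(136))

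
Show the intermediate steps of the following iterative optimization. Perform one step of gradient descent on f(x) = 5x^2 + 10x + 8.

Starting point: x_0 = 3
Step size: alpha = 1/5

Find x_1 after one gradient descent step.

f(x) = 5x^2 + 10x + 8
f'(x) = 10x + 10
f'(3) = 10*3 + (10) = 40
x_1 = x_0 - alpha * f'(x_0) = 3 - 1/5 * 40 = -5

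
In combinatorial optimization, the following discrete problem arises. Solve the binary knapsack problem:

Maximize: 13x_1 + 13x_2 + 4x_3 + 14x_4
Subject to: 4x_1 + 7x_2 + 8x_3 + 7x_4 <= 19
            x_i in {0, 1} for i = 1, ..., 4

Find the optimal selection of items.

Items: item 1 (v=13, w=4), item 2 (v=13, w=7), item 3 (v=4, w=8), item 4 (v=14, w=7)
Capacity: 19
Checking all 16 subsets (w = total weight, v = total value):
  {}: w = 0, v = 0
  {1}: w = 4, v = 13
  {2}: w = 7, v = 13
  {3}: w = 8, v = 4
  {4}: w = 7, v = 14
  {1, 2}: w = 11, v = 26
  {1, 3}: w = 12, v = 17
  {1, 4}: w = 11, v = 27
  {2, 3}: w = 15, v = 17
  {2, 4}: w = 14, v = 27
  {3, 4}: w = 15, v = 18
  {1, 2, 3}: w = 19, v = 30
  {1, 2, 4}: w = 18, v = 40
  {1, 3, 4}: w = 19, v = 31
  {2, 3, 4}: w = 22 > 19, infeasible
  {1, 2, 3, 4}: w = 26 > 19, infeasible
Best feasible subset: items [1, 2, 4]
Total weight: 18 <= 19, total value: 40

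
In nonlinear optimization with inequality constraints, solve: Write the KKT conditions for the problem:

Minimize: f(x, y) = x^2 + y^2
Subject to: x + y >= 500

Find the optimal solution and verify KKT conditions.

KKT conditions for min x^2 + y^2 s.t. x + y >= 500:
Stationarity: 2x = mu, 2y = mu
So x = y = mu/2.
Complementary slackness: mu*(x + y - 500) = 0
Primal feasibility: x + y >= 500; dual feasibility: mu >= 0
If mu = 0 then x = y = 0, but 0 + 0 < 500 is infeasible, so the constraint is active.
Constraint active: x + y = 2*(mu/2) = 500 => mu = 500
x = y = 250, f = 125000
Verify: stationarity 2*250 = 500 = mu; primal 250 + 250 = 500 >= 500; dual mu = 500 >= 0; complementary slackness 500*(500 - 500) = 0. All KKT conditions hold.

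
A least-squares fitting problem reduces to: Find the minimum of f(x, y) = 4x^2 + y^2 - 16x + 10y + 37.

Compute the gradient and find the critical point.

f(x,y) = 4x^2 + y^2 - 16x + 10y + 37
df/dx = 8x + (-16) = 0  =>  x = 2
df/dy = 2y + (10) = 0  =>  y = -5
f(2, -5) = 4*(2)^2 + 1*(-5)^2 + -16*(2) + 10*(-5) + 37 = -4
Hessian is diagonal with entries 8, 2 > 0, so this is a minimum.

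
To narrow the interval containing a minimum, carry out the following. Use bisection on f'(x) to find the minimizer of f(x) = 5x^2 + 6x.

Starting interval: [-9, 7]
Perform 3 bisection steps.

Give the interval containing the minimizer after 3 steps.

Finding critical point of f(x) = 5x^2 + 6x using bisection on f'(x) = 10x + 6.
f'(x) = 0 when x = -3/5.
Starting interval: [-9, 7]
Step 1: mid = -1, f'(mid) = -4, new interval = [-1, 7]
Step 2: mid = 3, f'(mid) = 36, new interval = [-1, 3]
Step 3: mid = 1, f'(mid) = 16, new interval = [-1, 1]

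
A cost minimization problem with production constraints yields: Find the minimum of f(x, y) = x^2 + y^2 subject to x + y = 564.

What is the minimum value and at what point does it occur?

Substitute y = 564 - x into f(x,y) = x^2 + y^2:
g(x) = x^2 + (564 - x)^2 = 2x^2 - 1128x + 318096
g'(x) = 4x - 1128 = 0  =>  x = 282
y = 564 - 282 = 282
Minimum value = 282^2 + 282^2 = 159048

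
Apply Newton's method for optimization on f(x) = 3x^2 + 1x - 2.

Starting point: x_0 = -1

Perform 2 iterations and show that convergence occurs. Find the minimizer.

f(x) = 3x^2 + 1x - 2, f'(x) = 6x + (1), f''(x) = 6
Step 1: f'(-1) = -5, x_1 = -1 - -5/6 = -1/6
Step 2: f'(-1/6) = 0, x_2 = -1/6 (converged)
Newton's method converges in 1 step for quadratics.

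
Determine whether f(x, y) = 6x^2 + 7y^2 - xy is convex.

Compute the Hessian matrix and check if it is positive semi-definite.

f(x,y) = 6x^2 + 7y^2 - xy
Hessian H = [[12, -1], [-1, 14]]
trace(H) = 26, det(H) = 167
Eigenvalues: (26 +/- sqrt(8)) / 2 = 14.41, 11.59
Since both eigenvalues > 0, f is convex.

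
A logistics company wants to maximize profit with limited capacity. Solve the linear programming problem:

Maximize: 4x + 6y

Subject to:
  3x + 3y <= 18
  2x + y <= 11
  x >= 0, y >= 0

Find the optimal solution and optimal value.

Feasible vertices: (0, 0), (0, 6), (5, 1), (11/2, 0)
Objective 4x + 6y at each:
  (0, 0): 0
  (0, 6): 36
  (5, 1): 26
  (11/2, 0): 22
Maximum is 36 at (0, 6).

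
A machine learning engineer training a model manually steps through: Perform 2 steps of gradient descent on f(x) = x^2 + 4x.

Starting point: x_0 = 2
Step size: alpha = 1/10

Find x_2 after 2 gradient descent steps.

f(x) = x^2 + 4x, f'(x) = 2x + (4)
Step 1: f'(2) = 8, x_1 = 2 - 1/10 * 8 = 6/5
Step 2: f'(6/5) = 32/5, x_2 = 6/5 - 1/10 * 32/5 = 14/25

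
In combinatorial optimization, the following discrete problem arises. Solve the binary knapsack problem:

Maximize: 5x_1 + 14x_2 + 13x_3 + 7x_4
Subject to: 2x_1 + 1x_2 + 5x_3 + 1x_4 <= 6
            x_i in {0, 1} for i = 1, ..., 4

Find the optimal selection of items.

Items: item 1 (v=5, w=2), item 2 (v=14, w=1), item 3 (v=13, w=5), item 4 (v=7, w=1)
Capacity: 6
Checking all 16 subsets (w = total weight, v = total value):
  {}: w = 0, v = 0
  {1}: w = 2, v = 5
  {2}: w = 1, v = 14
  {3}: w = 5, v = 13
  {4}: w = 1, v = 7
  {1, 2}: w = 3, v = 19
  {1, 3}: w = 7 > 6, infeasible
  {1, 4}: w = 3, v = 12
  {2, 3}: w = 6, v = 27
  {2, 4}: w = 2, v = 21
  {3, 4}: w = 6, v = 20
  {1, 2, 3}: w = 8 > 6, infeasible
  {1, 2, 4}: w = 4, v = 26
  {1, 3, 4}: w = 8 > 6, infeasible
  {2, 3, 4}: w = 7 > 6, infeasible
  {1, 2, 3, 4}: w = 9 > 6, infeasible
Best feasible subset: items [2, 3]
Total weight: 6 <= 6, total value: 27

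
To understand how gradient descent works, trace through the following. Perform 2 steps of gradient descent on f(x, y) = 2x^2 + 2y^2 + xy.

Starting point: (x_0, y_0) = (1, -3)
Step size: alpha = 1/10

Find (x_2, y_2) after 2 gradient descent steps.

f(x,y) = 2x^2 + 2y^2 + xy
grad_x = 4x + 1y, grad_y = 4y + 1x
Step 1: grad = (1, -11), (9/10, -19/10)
Step 2: grad = (17/10, -67/10), (73/100, -123/100)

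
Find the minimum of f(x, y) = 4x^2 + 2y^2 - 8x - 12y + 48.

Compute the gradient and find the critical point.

f(x,y) = 4x^2 + 2y^2 - 8x - 12y + 48
df/dx = 8x + (-8) = 0  =>  x = 1
df/dy = 4y + (-12) = 0  =>  y = 3
f(1, 3) = 4*(1)^2 + 2*(3)^2 + -8*(1) + -12*(3) + 48 = 26
Hessian is diagonal with entries 8, 4 > 0, so this is a minimum.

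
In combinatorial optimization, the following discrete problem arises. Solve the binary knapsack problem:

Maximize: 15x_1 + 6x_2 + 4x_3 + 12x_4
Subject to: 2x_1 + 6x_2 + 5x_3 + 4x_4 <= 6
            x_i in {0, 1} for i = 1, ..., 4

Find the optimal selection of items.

Items: item 1 (v=15, w=2), item 2 (v=6, w=6), item 3 (v=4, w=5), item 4 (v=12, w=4)
Capacity: 6
Checking all 16 subsets (w = total weight, v = total value):
  {}: w = 0, v = 0
  {1}: w = 2, v = 15
  {2}: w = 6, v = 6
  {3}: w = 5, v = 4
  {4}: w = 4, v = 12
  {1, 2}: w = 8 > 6, infeasible
  {1, 3}: w = 7 > 6, infeasible
  {1, 4}: w = 6, v = 27
  {2, 3}: w = 11 > 6, infeasible
  {2, 4}: w = 10 > 6, infeasible
  {3, 4}: w = 9 > 6, infeasible
  {1, 2, 3}: w = 13 > 6, infeasible
  {1, 2, 4}: w = 12 > 6, infeasible
  {1, 3, 4}: w = 11 > 6, infeasible
  {2, 3, 4}: w = 15 > 6, infeasible
  {1, 2, 3, 4}: w = 17 > 6, infeasible
Best feasible subset: items [1, 4]
Total weight: 6 <= 6, total value: 27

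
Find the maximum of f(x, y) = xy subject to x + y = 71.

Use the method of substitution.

Substitute y = 71 - x into f(x,y) = xy:
g(x) = x(71 - x) = 71x - x^2
g'(x) = 71 - 2x = 0  =>  x = 71/2
y = 71 - 71/2 = 71/2
Maximum value = (71/2) * (71/2) = 5041/4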